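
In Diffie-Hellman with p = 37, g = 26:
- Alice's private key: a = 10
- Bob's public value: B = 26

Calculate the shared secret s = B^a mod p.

Step 1: s = B^a mod p = 26^10 mod 37.
  26^1 mod 37 = 26
  26^2 mod 37 = (26 * 26) mod 37 = 10
  26^3 mod 37 = (10 * 26) mod 37 = 1
  26^4 mod 37 = (1 * 26) mod 37 = 26
  26^5 mod 37 = (26 * 26) mod 37 = 10
  26^6 mod 37 = (10 * 26) mod 37 = 1
  26^7 mod 37 = (1 * 26) mod 37 = 26
  26^8 mod 37 = (26 * 26) mod 37 = 10
  26^9 mod 37 = (10 * 26) mod 37 = 1
  26^10 mod 37 = (1 * 26) mod 37 = 26
Result: shared secret = 26.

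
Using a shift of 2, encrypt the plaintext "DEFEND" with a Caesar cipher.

Step 1: For each letter, shift forward by 2 positions (mod 26).
  D (position 3) -> position (3+2) mod 26 = 5 -> F
  E (position 4) -> position (4+2) mod 26 = 6 -> G
  F (position 5) -> position (5+2) mod 26 = 7 -> H
  E (position 4) -> position (4+2) mod 26 = 6 -> G
  N (position 13) -> position (13+2) mod 26 = 15 -> P
  D (position 3) -> position (3+2) mod 26 = 5 -> F
Result: FGHGPF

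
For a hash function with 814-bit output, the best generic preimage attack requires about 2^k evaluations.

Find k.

Step 1: The hash has a 814-bit output.
Step 2: Preimage resistance means: given a digest h(x), it should be infeasible to find any input that hashes to it.
With a 814-bit output there are 2^814 possible digests, so a generic brute-force preimage search costs about 2^814 evaluations.
Step 3: Security level = 814 bits.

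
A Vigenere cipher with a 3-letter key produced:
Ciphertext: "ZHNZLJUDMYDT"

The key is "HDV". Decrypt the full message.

Step 1: Key 'HDV' has length 3. Extended key: HDVHDVHDVHDV
Step 2: Decrypt each position:
  Z(25) - H(7) = 18 = S
  H(7) - D(3) = 4 = E
  N(13) - V(21) = 18 = S
  Z(25) - H(7) = 18 = S
  L(11) - D(3) = 8 = I
  J(9) - V(21) = 14 = O
  U(20) - H(7) = 13 = N
  D(3) - D(3) = 0 = A
  M(12) - V(21) = 17 = R
  Y(24) - H(7) = 17 = R
  D(3) - D(3) = 0 = A
  T(19) - V(21) = 24 = Y
Plaintext: SESSIONARRAY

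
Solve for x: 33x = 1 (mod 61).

Step 1: We need x such that 33 * x = 1 (mod 61).
Step 2: Using the extended Euclidean algorithm or trial:
  33 * 37 = 1221 = 20 * 61 + 1.
Step 3: Since 1221 mod 61 = 1, the inverse is x = 37.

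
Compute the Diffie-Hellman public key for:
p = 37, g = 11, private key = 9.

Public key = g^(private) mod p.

Step 1: A = g^a mod p = 11^9 mod 37.
  11^1 mod 37 = 11
  11^2 mod 37 = (11 * 11) mod 37 = 10
  11^3 mod 37 = (10 * 11) mod 37 = 36
  11^4 mod 37 = (36 * 11) mod 37 = 26
  11^5 mod 37 = (26 * 11) mod 37 = 27
  11^6 mod 37 = (27 * 11) mod 37 = 1
  11^7 mod 37 = (1 * 11) mod 37 = 11
  11^8 mod 37 = (11 * 11) mod 37 = 10
  11^9 mod 37 = (10 * 11) mod 37 = 36
Result: A = 36.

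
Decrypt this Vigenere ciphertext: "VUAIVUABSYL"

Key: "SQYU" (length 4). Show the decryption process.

Step 1: Key 'SQYU' has length 4. Extended key: SQYUSQYUSQY
Step 2: Decrypt each position:
  V(21) - S(18) = 3 = D
  U(20) - Q(16) = 4 = E
  A(0) - Y(24) = 2 = C
  I(8) - U(20) = 14 = O
  V(21) - S(18) = 3 = D
  U(20) - Q(16) = 4 = E
  A(0) - Y(24) = 2 = C
  B(1) - U(20) = 7 = H
  S(18) - S(18) = 0 = A
  Y(24) - Q(16) = 8 = I
  L(11) - Y(24) = 13 = N
Plaintext: DECODECHAIN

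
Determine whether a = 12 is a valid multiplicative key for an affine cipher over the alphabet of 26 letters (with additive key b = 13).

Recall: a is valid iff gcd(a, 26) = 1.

Step 1: Compute gcd(12, 26).
Step 2: gcd(12, 26) = 2.
Since gcd = 2 != 1, 12 shares a common factor with 26, so it cannot be used.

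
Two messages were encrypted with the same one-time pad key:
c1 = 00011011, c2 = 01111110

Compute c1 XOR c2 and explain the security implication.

Step 1: c1 XOR c2 = (m1 XOR k) XOR (m2 XOR k).
Step 2: By XOR associativity/commutativity: = m1 XOR m2 XOR k XOR k = m1 XOR m2.
Step 3: 00011011 XOR 01111110 = 01100101 = 101.
Step 4: The key cancels out! An attacker learns m1 XOR m2 = 101, revealing the relationship between plaintexts.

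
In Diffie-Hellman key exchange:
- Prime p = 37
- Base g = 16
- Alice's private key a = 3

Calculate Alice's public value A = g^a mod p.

Step 1: A = g^a mod p = 16^3 mod 37.
  16^1 mod 37 = 16
  16^2 mod 37 = (16 * 16) mod 37 = 34
  16^3 mod 37 = (34 * 16) mod 37 = 26
Result: A = 26.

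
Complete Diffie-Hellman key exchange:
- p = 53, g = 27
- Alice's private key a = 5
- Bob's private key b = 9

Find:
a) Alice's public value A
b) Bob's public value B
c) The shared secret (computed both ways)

Step 1: A = g^a mod p = 27^5 mod 53 = 5.
Step 2: B = g^b mod p = 27^9 mod 53 = 50.
Step 3: Alice computes s = B^a mod p = 50^5 mod 53 = 22.
Step 4: Bob computes s = A^b mod p = 5^9 mod 53 = 22.
Both sides agree: shared secret = 22.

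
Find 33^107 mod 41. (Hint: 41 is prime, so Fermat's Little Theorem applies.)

Step 1: Since 41 is prime, by Fermat's Little Theorem: 33^40 = 1 (mod 41).
Step 2: Reduce exponent: 107 mod 40 = 27.
Step 3: So 33^107 = 33^27 (mod 41).
Step 4: 33^27 mod 41 = 39.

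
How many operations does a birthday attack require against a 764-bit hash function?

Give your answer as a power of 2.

Step 1: The birthday paradox gives collision probability ~50% after sqrt(2^n) = 2^(n/2) hashes.
Step 2: For 764-bit output: 2^(764/2) = 2^382.
Step 3: Approximately 2^382 hash computations needed.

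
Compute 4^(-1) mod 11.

Step 1: We need x such that 4 * x = 1 (mod 11).
Step 2: Using the extended Euclidean algorithm or trial:
  4 * 3 = 12 = 1 * 11 + 1.
Step 3: Since 12 mod 11 = 1, the inverse is x = 3.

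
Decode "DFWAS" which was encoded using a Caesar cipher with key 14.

Step 1: Reverse the shift by subtracting 14 from each letter position.
  D (position 3) -> position (3-14) mod 26 = 15 -> P
  F (position 5) -> position (5-14) mod 26 = 17 -> R
  W (position 22) -> position (22-14) mod 26 = 8 -> I
  A (position 0) -> position (0-14) mod 26 = 12 -> M
  S (position 18) -> position (18-14) mod 26 = 4 -> E
Decrypted message: PRIME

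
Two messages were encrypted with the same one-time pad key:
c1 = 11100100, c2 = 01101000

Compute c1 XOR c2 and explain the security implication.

Step 1: c1 XOR c2 = (m1 XOR k) XOR (m2 XOR k).
Step 2: By XOR associativity/commutativity: = m1 XOR m2 XOR k XOR k = m1 XOR m2.
Step 3: 11100100 XOR 01101000 = 10001100 = 140.
Step 4: The key cancels out! An attacker learns m1 XOR m2 = 140, revealing the relationship between plaintexts.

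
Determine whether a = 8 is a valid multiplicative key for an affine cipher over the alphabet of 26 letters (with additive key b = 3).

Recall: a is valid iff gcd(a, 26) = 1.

Step 1: Compute gcd(8, 26).
Step 2: gcd(8, 26) = 2.
Since gcd = 2 != 1, 8 shares a common factor with 26, so it cannot be used.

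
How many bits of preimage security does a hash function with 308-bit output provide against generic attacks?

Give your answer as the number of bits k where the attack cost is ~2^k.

Step 1: The hash has a 308-bit output.
Step 2: Preimage resistance means: given a digest h(x), it should be infeasible to find any input that hashes to it.
With a 308-bit output there are 2^308 possible digests, so a generic brute-force preimage search costs about 2^308 evaluations.
Step 3: Security level = 308 bits.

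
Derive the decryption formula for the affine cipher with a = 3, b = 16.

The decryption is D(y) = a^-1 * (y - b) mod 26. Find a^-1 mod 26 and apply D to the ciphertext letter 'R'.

Step 1: Find a^-1, the modular inverse of 3 mod 26.
Step 2: We need 3 * a^-1 = 1 (mod 26).
Step 3: 3 * 9 = 27 = 1 * 26 + 1, so a^-1 = 9.
Step 4: D(y) = 9(y - 16) mod 26.
Step 5: Apply to 'R' (y = 17): D(17) = 9 * (17 - 16) mod 26 = 9 * 1 mod 26 = 9 -> 'J'.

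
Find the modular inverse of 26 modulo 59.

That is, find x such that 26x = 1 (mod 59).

Step 1: We need x such that 26 * x = 1 (mod 59).
Step 2: Using the extended Euclidean algorithm or trial:
  26 * 25 = 650 = 11 * 59 + 1.
Step 3: Since 650 mod 59 = 1, the inverse is x = 25.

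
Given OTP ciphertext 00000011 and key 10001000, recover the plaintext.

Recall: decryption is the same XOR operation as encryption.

Step 1: XOR ciphertext with key:
  Ciphertext: 00000011
  Key:        10001000
  XOR:        10001011
Step 2: Plaintext = 10001011 = 139 in decimal.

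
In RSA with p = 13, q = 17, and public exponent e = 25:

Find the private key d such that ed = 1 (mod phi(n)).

Step 1: n = 13 * 17 = 221.
Step 2: phi(n) = 12 * 16 = 192.
Step 3: Find d such that 25 * d = 1 (mod 192).
Step 4: d = 25^(-1) mod 192 = 169.
Verification: 25 * 169 = 4225 = 22 * 192 + 1.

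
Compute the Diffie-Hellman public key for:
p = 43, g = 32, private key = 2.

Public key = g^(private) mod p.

Step 1: A = g^a mod p = 32^2 mod 43.
  32^1 mod 43 = 32
  32^2 mod 43 = (32 * 32) mod 43 = 35
Result: A = 35.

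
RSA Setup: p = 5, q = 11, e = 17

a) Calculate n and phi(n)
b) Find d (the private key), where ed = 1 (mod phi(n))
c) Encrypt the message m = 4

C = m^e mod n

Step 1: n = 5 * 11 = 55.
Step 2: phi(n) = (5-1)(11-1) = 4 * 10 = 40.
Step 3: Find d = 17^(-1) mod 40 = 33.
  Verify: 17 * 33 = 561 = 1 (mod 40).
Step 4: C = 4^17 mod 55 = 49.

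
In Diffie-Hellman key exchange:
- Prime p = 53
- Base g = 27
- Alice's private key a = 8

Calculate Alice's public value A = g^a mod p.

Step 1: A = g^a mod p = 27^8 mod 53.
  27^1 mod 53 = 27
  27^2 mod 53 = (27 * 27) mod 53 = 40
  27^3 mod 53 = (40 * 27) mod 53 = 20
  27^4 mod 53 = (20 * 27) mod 53 = 10
  27^5 mod 53 = (10 * 27) mod 53 = 5
  27^6 mod 53 = (5 * 27) mod 53 = 29
  27^7 mod 53 = (29 * 27) mod 53 = 41
  27^8 mod 53 = (41 * 27) mod 53 = 47
Result: A = 47.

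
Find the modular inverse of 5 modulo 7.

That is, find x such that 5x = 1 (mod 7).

Step 1: We need x such that 5 * x = 1 (mod 7).
Step 2: Using the extended Euclidean algorithm or trial:
  5 * 3 = 15 = 2 * 7 + 1.
Step 3: Since 15 mod 7 = 1, the inverse is x = 3.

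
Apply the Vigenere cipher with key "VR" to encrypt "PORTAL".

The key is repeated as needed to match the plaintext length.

Step 1: Repeat key to match plaintext length:
  Plaintext: PORTAL
  Key:       VRVRVR
Step 2: Encrypt each letter:
  P(15) + V(21) = (15+21) mod 26 = 10 = K
  O(14) + R(17) = (14+17) mod 26 = 5 = F
  R(17) + V(21) = (17+21) mod 26 = 12 = M
  T(19) + R(17) = (19+17) mod 26 = 10 = K
  A(0) + V(21) = (0+21) mod 26 = 21 = V
  L(11) + R(17) = (11+17) mod 26 = 2 = C
Ciphertext: KFMKVC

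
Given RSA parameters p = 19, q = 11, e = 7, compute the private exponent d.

Step 1: n = 19 * 11 = 209.
Step 2: phi(n) = 18 * 10 = 180.
Step 3: Find d such that 7 * d = 1 (mod 180).
Step 4: d = 7^(-1) mod 180 = 103.
Verification: 7 * 103 = 721 = 4 * 180 + 1.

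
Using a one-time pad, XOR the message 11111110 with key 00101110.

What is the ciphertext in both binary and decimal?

Step 1: Write out the XOR operation bit by bit:
  Message: 11111110
  Key:     00101110
  XOR:     11010000
Step 2: Convert to decimal: 11010000 = 208.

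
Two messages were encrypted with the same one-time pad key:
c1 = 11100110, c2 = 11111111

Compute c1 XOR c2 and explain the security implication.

Step 1: c1 XOR c2 = (m1 XOR k) XOR (m2 XOR k).
Step 2: By XOR associativity/commutativity: = m1 XOR m2 XOR k XOR k = m1 XOR m2.
Step 3: 11100110 XOR 11111111 = 00011001 = 25.
Step 4: The key cancels out! An attacker learns m1 XOR m2 = 25, revealing the relationship between plaintexts.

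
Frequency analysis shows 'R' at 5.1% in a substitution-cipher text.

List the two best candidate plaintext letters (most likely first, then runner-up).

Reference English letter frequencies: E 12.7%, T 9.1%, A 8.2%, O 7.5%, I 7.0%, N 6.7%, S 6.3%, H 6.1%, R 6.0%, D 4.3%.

Step 1: Observed frequency of 'R' is 5.1%.
Step 2: Compute distances to each reference frequency and sort:
  D (4.3%): difference = 0.8% <-- BEST
  R (6.0%): difference = 0.9% <-- RUNNER-UP
  H (6.1%): difference = 1.0%
  S (6.3%): difference = 1.2%
  N (6.7%): difference = 1.6%
Step 3: Most likely is 'D' (4.3%, diff 0.8%); second most likely is 'R' (6.0%, diff 0.9%).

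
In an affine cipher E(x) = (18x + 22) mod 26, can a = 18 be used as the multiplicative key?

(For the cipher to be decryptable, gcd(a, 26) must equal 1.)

Step 1: Compute gcd(18, 26).
Step 2: gcd(18, 26) = 2.
Since gcd = 2 != 1, 18 shares a common factor with 26, so it cannot be used.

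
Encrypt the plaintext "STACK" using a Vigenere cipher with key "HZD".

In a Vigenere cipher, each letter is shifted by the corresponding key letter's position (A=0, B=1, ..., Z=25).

Step 1: Repeat key to match plaintext length:
  Plaintext: STACK
  Key:       HZDHZ
Step 2: Encrypt each letter:
  S(18) + H(7) = (18+7) mod 26 = 25 = Z
  T(19) + Z(25) = (19+25) mod 26 = 18 = S
  A(0) + D(3) = (0+3) mod 26 = 3 = D
  C(2) + H(7) = (2+7) mod 26 = 9 = J
  K(10) + Z(25) = (10+25) mod 26 = 9 = J
Ciphertext: ZSDJJ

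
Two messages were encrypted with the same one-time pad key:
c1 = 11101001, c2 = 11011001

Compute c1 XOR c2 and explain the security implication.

Step 1: c1 XOR c2 = (m1 XOR k) XOR (m2 XOR k).
Step 2: By XOR associativity/commutativity: = m1 XOR m2 XOR k XOR k = m1 XOR m2.
Step 3: 11101001 XOR 11011001 = 00110000 = 48.
Step 4: The key cancels out! An attacker learns m1 XOR m2 = 48, revealing the relationship between plaintexts.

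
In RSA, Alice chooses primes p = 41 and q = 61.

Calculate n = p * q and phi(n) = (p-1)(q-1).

Step 1: n = p * q = 41 * 61 = 2501.
Step 2: phi(n) = (p-1)(q-1) = 40 * 60 = 2400.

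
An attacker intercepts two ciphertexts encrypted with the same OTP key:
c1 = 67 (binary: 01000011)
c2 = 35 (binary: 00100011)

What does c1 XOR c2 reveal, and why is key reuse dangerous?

Step 1: c1 XOR c2 = (m1 XOR k) XOR (m2 XOR k).
Step 2: By XOR associativity/commutativity: = m1 XOR m2 XOR k XOR k = m1 XOR m2.
Step 3: 01000011 XOR 00100011 = 01100000 = 96.
Step 4: The key cancels out! An attacker learns m1 XOR m2 = 96, revealing the relationship between plaintexts.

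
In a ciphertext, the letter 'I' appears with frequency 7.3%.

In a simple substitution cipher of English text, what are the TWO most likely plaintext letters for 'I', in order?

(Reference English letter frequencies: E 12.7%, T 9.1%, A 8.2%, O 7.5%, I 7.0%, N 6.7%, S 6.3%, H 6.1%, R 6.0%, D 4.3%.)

Step 1: Observed frequency of 'I' is 7.3%.
Step 2: Compute distances to each reference frequency and sort:
  O (7.5%): difference = 0.2% <-- BEST
  I (7.0%): difference = 0.3% <-- RUNNER-UP
  N (6.7%): difference = 0.6%
  A (8.2%): difference = 0.9%
  S (6.3%): difference = 1.0%
Step 3: Most likely is 'O' (7.5%, diff 0.2%); second most likely is 'I' (7.0%, diff 0.3%).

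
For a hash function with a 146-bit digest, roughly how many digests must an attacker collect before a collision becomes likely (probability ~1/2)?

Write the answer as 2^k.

Step 1: The birthday paradox gives collision probability ~50% after sqrt(2^n) = 2^(n/2) hashes.
Step 2: For 146-bit output: 2^(146/2) = 2^73.
Step 3: Approximately 2^73 hash computations needed.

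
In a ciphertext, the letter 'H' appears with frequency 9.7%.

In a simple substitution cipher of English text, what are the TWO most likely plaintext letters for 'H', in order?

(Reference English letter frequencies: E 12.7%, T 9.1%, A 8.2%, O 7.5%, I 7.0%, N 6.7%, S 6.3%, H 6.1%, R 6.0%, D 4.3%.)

Step 1: Observed frequency of 'H' is 9.7%.
Step 2: Compute distances to each reference frequency and sort:
  T (9.1%): difference = 0.6% <-- BEST
  A (8.2%): difference = 1.5% <-- RUNNER-UP
  O (7.5%): difference = 2.2%
  I (7.0%): difference = 2.7%
  N (6.7%): difference = 3.0%
Step 3: Most likely is 'T' (9.1%, diff 0.6%); second most likely is 'A' (8.2%, diff 1.5%).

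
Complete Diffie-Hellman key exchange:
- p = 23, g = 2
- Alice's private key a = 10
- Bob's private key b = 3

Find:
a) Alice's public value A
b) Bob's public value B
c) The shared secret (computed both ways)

Step 1: A = g^a mod p = 2^10 mod 23 = 12.
Step 2: B = g^b mod p = 2^3 mod 23 = 8.
Step 3: Alice computes s = B^a mod p = 8^10 mod 23 = 3.
Step 4: Bob computes s = A^b mod p = 12^3 mod 23 = 3.
Both sides agree: shared secret = 3.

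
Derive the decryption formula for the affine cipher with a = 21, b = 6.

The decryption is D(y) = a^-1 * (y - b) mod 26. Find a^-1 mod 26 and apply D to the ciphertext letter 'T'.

Step 1: Find a^-1, the modular inverse of 21 mod 26.
Step 2: We need 21 * a^-1 = 1 (mod 26).
Step 3: 21 * 5 = 105 = 4 * 26 + 1, so a^-1 = 5.
Step 4: D(y) = 5(y - 6) mod 26.
Step 5: Apply to 'T' (y = 19): D(19) = 5 * (19 - 6) mod 26 = 5 * 13 mod 26 = 13 -> 'N'.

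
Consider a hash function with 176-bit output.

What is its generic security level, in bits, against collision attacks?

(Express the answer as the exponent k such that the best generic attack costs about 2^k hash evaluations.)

Step 1: The hash has a 176-bit output.
Step 2: Collision resistance means it should be infeasible to find any x != y with h(x) = h(y).
By the birthday bound, a generic collision search succeeds after about sqrt(2^176) = 2^(176/2) = 2^88 evaluations.
Step 3: Security level = 88 bits.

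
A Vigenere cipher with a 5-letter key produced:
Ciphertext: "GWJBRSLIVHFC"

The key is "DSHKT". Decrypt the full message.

Step 1: Key 'DSHKT' has length 5. Extended key: DSHKTDSHKTDS
Step 2: Decrypt each position:
  G(6) - D(3) = 3 = D
  W(22) - S(18) = 4 = E
  J(9) - H(7) = 2 = C
  B(1) - K(10) = 17 = R
  R(17) - T(19) = 24 = Y
  S(18) - D(3) = 15 = P
  L(11) - S(18) = 19 = T
  I(8) - H(7) = 1 = B
  V(21) - K(10) = 11 = L
  H(7) - T(19) = 14 = O
  F(5) - D(3) = 2 = C
  C(2) - S(18) = 10 = K
Plaintext: DECRYPTBLOCK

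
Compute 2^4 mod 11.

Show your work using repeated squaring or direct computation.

Step 1: Compute 2^4 mod 11 step by step, reducing modulo 11 at each step.
  2^1 mod 11 = 2
  2^2 mod 11 = (2 * 2) mod 11 = 4
  2^3 mod 11 = (4 * 2) mod 11 = 8
  2^4 mod 11 = (8 * 2) mod 11 = 5
Step 2: Result = 5.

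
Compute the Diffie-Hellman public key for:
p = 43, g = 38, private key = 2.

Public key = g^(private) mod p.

Step 1: A = g^a mod p = 38^2 mod 43.
  38^1 mod 43 = 38
  38^2 mod 43 = (38 * 38) mod 43 = 25
Result: A = 25.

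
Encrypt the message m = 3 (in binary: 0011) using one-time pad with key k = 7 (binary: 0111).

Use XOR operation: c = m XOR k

Step 1: Write out the XOR operation bit by bit:
  Message: 0011
  Key:     0111
  XOR:     0100
Step 2: Convert to decimal: 0100 = 4.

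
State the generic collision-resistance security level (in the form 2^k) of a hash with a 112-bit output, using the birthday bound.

Step 1: The birthday paradox gives collision probability ~50% after sqrt(2^n) = 2^(n/2) hashes.
Step 2: For 112-bit output: 2^(112/2) = 2^56.
Step 3: Approximately 2^56 hash computations needed.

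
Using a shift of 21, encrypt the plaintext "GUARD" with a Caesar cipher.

Step 1: For each letter, shift forward by 21 positions (mod 26).
  G (position 6) -> position (6+21) mod 26 = 1 -> B
  U (position 20) -> position (20+21) mod 26 = 15 -> P
  A (position 0) -> position (0+21) mod 26 = 21 -> V
  R (position 17) -> position (17+21) mod 26 = 12 -> M
  D (position 3) -> position (3+21) mod 26 = 24 -> Y
Result: BPVMY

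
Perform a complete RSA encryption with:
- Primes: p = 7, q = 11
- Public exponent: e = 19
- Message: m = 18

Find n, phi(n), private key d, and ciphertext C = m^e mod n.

Step 1: n = 7 * 11 = 77.
Step 2: phi(n) = (7-1)(11-1) = 6 * 10 = 60.
Step 3: Find d = 19^(-1) mod 60 = 19.
  Verify: 19 * 19 = 361 = 1 (mod 60).
Step 4: C = 18^19 mod 77 = 74.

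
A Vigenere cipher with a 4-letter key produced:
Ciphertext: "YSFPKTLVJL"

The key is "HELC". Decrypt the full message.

Step 1: Key 'HELC' has length 4. Extended key: HELCHELCHE
Step 2: Decrypt each position:
  Y(24) - H(7) = 17 = R
  S(18) - E(4) = 14 = O
  F(5) - L(11) = 20 = U
  P(15) - C(2) = 13 = N
  K(10) - H(7) = 3 = D
  T(19) - E(4) = 15 = P
  L(11) - L(11) = 0 = A
  V(21) - C(2) = 19 = T
  J(9) - H(7) = 2 = C
  L(11) - E(4) = 7 = H
Plaintext: ROUNDPATCH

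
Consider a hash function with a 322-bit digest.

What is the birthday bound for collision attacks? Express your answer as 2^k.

Step 1: The birthday paradox gives collision probability ~50% after sqrt(2^n) = 2^(n/2) hashes.
Step 2: For 322-bit output: 2^(322/2) = 2^161.
Step 3: Approximately 2^161 hash computations needed.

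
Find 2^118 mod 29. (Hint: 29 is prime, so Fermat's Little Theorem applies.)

Step 1: Since 29 is prime, by Fermat's Little Theorem: 2^28 = 1 (mod 29).
Step 2: Reduce exponent: 118 mod 28 = 6.
Step 3: So 2^118 = 2^6 (mod 29).
Step 4: 2^6 mod 29 = 6.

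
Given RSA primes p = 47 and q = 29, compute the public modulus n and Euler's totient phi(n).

Step 1: n = p * q = 47 * 29 = 1363.
Step 2: phi(n) = (p-1)(q-1) = 46 * 28 = 1288.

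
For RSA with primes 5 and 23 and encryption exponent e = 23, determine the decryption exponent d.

Step 1: n = 5 * 23 = 115.
Step 2: phi(n) = 4 * 22 = 88.
Step 3: Find d such that 23 * d = 1 (mod 88).
Step 4: d = 23^(-1) mod 88 = 23.
Verification: 23 * 23 = 529 = 6 * 88 + 1.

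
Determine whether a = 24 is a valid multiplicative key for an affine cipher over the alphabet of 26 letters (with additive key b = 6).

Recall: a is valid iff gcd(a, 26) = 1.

Step 1: Compute gcd(24, 26).
Step 2: gcd(24, 26) = 2.
Since gcd = 2 != 1, 24 shares a common factor with 26, so it cannot be used.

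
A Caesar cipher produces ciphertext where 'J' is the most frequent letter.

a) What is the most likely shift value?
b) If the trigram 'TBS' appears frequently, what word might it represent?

Step 1: In English, 'E' is the most frequent letter (12.7%).
Step 2: The most frequent ciphertext letter is 'J' (position 9).
Step 3: Shift = (9 - 4) mod 26 = 5.
Step 4: Decrypt 'TBS' by shifting back 5:
  T -> O
  B -> W
  S -> N
Step 5: 'TBS' decrypts to 'OWN'.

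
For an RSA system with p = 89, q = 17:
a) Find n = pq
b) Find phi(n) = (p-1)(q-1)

Step 1: n = p * q = 89 * 17 = 1513.
Step 2: phi(n) = (p-1)(q-1) = 88 * 16 = 1408.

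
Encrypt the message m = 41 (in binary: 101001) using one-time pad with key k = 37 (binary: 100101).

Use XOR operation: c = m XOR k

Step 1: Write out the XOR operation bit by bit:
  Message: 101001
  Key:     100101
  XOR:     001100
Step 2: Convert to decimal: 001100 = 12.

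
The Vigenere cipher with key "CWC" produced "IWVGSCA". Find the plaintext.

Step 1: Extend key: CWCCWCC
Step 2: Decrypt each letter (c - k) mod 26:
  I(8) - C(2) = (8-2) mod 26 = 6 = G
  W(22) - W(22) = (22-22) mod 26 = 0 = A
  V(21) - C(2) = (21-2) mod 26 = 19 = T
  G(6) - C(2) = (6-2) mod 26 = 4 = E
  S(18) - W(22) = (18-22) mod 26 = 22 = W
  C(2) - C(2) = (2-2) mod 26 = 0 = A
  A(0) - C(2) = (0-2) mod 26 = 24 = Y
Plaintext: GATEWAY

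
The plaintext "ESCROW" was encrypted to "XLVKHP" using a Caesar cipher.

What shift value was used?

Step 1: Compare first letters: E (position 4) -> X (position 23).
Step 2: Shift = (23 - 4) mod 26 = 19.
The shift value is 19.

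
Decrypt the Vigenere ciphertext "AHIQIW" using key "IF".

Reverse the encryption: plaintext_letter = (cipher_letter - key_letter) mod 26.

Step 1: Extend key: IFIFIF
Step 2: Decrypt each letter (c - k) mod 26:
  A(0) - I(8) = (0-8) mod 26 = 18 = S
  H(7) - F(5) = (7-5) mod 26 = 2 = C
  I(8) - I(8) = (8-8) mod 26 = 0 = A
  Q(16) - F(5) = (16-5) mod 26 = 11 = L
  I(8) - I(8) = (8-8) mod 26 = 0 = A
  W(22) - F(5) = (22-5) mod 26 = 17 = R
Plaintext: SCALAR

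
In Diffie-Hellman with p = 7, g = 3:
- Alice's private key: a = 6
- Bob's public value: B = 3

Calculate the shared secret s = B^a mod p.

Step 1: s = B^a mod p = 3^6 mod 7.
  3^1 mod 7 = 3
  3^2 mod 7 = (3 * 3) mod 7 = 2
  3^3 mod 7 = (2 * 3) mod 7 = 6
  3^4 mod 7 = (6 * 3) mod 7 = 4
  3^5 mod 7 = (4 * 3) mod 7 = 5
  3^6 mod 7 = (5 * 3) mod 7 = 1
Result: shared secret = 1.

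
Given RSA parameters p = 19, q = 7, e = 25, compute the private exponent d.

Step 1: n = 19 * 7 = 133.
Step 2: phi(n) = 18 * 6 = 108.
Step 3: Find d such that 25 * d = 1 (mod 108).
Step 4: d = 25^(-1) mod 108 = 13.
Verification: 25 * 13 = 325 = 3 * 108 + 1.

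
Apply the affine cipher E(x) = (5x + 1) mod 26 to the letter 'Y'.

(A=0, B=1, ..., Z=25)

Step 1: Convert 'Y' to number: x = 24.
Step 2: E(24) = (5 * 24 + 1) mod 26 = 121 mod 26 = 17.
Step 3: Convert 17 back to letter: R.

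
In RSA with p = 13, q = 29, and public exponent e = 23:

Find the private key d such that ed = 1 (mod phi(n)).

Step 1: n = 13 * 29 = 377.
Step 2: phi(n) = 12 * 28 = 336.
Step 3: Find d such that 23 * d = 1 (mod 336).
Step 4: d = 23^(-1) mod 336 = 263.
Verification: 23 * 263 = 6049 = 18 * 336 + 1.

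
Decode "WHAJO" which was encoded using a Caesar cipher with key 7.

Step 1: Reverse the shift by subtracting 7 from each letter position.
  W (position 22) -> position (22-7) mod 26 = 15 -> P
  H (position 7) -> position (7-7) mod 26 = 0 -> A
  A (position 0) -> position (0-7) mod 26 = 19 -> T
  J (position 9) -> position (9-7) mod 26 = 2 -> C
  O (position 14) -> position (14-7) mod 26 = 7 -> H
Decrypted message: PATCH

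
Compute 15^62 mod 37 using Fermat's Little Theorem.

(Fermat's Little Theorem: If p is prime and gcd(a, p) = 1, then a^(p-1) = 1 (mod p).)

Step 1: Since 37 is prime, by Fermat's Little Theorem: 15^36 = 1 (mod 37).
Step 2: Reduce exponent: 62 mod 36 = 26.
Step 3: So 15^62 = 15^26 (mod 37).
Step 4: 15^26 mod 37 = 30.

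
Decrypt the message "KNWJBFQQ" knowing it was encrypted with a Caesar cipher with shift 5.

Step 1: Reverse the shift by subtracting 5 from each letter position.
  K (position 10) -> position (10-5) mod 26 = 5 -> F
  N (position 13) -> position (13-5) mod 26 = 8 -> I
  W (position 22) -> position (22-5) mod 26 = 17 -> R
  J (position 9) -> position (9-5) mod 26 = 4 -> E
  B (position 1) -> position (1-5) mod 26 = 22 -> W
  F (position 5) -> position (5-5) mod 26 = 0 -> A
  Q (position 16) -> position (16-5) mod 26 = 11 -> L
  Q (position 16) -> position (16-5) mod 26 = 11 -> L
Decrypted message: FIREWALL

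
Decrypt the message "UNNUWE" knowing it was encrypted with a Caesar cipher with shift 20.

Step 1: Reverse the shift by subtracting 20 from each letter position.
  U (position 20) -> position (20-20) mod 26 = 0 -> A
  N (position 13) -> position (13-20) mod 26 = 19 -> T
  N (position 13) -> position (13-20) mod 26 = 19 -> T
  U (position 20) -> position (20-20) mod 26 = 0 -> A
  W (position 22) -> position (22-20) mod 26 = 2 -> C
  E (position 4) -> position (4-20) mod 26 = 10 -> K
Decrypted message: ATTACK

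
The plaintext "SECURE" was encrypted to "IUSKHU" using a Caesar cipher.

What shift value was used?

Step 1: Compare first letters: S (position 18) -> I (position 8).
Step 2: Shift = (8 - 18) mod 26 = 16.
The shift value is 16.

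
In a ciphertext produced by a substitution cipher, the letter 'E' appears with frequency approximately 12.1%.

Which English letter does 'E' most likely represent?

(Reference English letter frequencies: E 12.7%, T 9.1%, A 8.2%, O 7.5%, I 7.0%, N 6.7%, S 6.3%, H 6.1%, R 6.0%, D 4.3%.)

Step 1: The observed frequency is 12.1%.
Step 2: Compare with English frequencies:
  E: 12.7% (difference: 0.6%) <-- closest
  T: 9.1% (difference: 3.0%)
  A: 8.2% (difference: 3.9%)
  O: 7.5% (difference: 4.6%)
  I: 7.0% (difference: 5.1%)
  N: 6.7% (difference: 5.4%)
  S: 6.3% (difference: 5.8%)
  H: 6.1% (difference: 6.0%)
  R: 6.0% (difference: 6.1%)
  D: 4.3% (difference: 7.8%)
Step 3: 'E' most likely represents 'E' (frequency 12.7%).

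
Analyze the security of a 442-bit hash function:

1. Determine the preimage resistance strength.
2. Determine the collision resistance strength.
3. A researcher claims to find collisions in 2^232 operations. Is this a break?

Step 1: Preimage resistance requires brute-force of 2^442 operations.
Step 2: Collision resistance (birthday bound) = 2^(442/2) = 2^221.
Step 3: The claimed attack costs 2^232 operations.
Step 4: Since 2^232 >= 2^221, the claimed attack is no faster than the generic birthday attack, so this does not break collision resistance.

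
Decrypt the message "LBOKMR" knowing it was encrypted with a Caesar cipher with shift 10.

Step 1: Reverse the shift by subtracting 10 from each letter position.
  L (position 11) -> position (11-10) mod 26 = 1 -> B
  B (position 1) -> position (1-10) mod 26 = 17 -> R
  O (position 14) -> position (14-10) mod 26 = 4 -> E
  K (position 10) -> position (10-10) mod 26 = 0 -> A
  M (position 12) -> position (12-10) mod 26 = 2 -> C
  R (position 17) -> position (17-10) mod 26 = 7 -> H
Decrypted message: BREACH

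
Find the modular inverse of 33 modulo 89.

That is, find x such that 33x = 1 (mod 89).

Step 1: We need x such that 33 * x = 1 (mod 89).
Step 2: Using the extended Euclidean algorithm or trial:
  33 * 27 = 891 = 10 * 89 + 1.
Step 3: Since 891 mod 89 = 1, the inverse is x = 27.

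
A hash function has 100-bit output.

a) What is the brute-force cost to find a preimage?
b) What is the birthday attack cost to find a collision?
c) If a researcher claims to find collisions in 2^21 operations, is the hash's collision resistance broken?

Step 1: Preimage resistance requires brute-force of 2^100 operations.
Step 2: Collision resistance (birthday bound) = 2^(100/2) = 2^50.
Step 3: The claimed attack costs 2^21 operations.
Step 4: Since 2^21 < 2^50, the claimed attack beats the generic birthday bound, so collision resistance is broken.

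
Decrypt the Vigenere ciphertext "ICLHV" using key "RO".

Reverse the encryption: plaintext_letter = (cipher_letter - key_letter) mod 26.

Step 1: Extend key: ROROR
Step 2: Decrypt each letter (c - k) mod 26:
  I(8) - R(17) = (8-17) mod 26 = 17 = R
  C(2) - O(14) = (2-14) mod 26 = 14 = O
  L(11) - R(17) = (11-17) mod 26 = 20 = U
  H(7) - O(14) = (7-14) mod 26 = 19 = T
  V(21) - R(17) = (21-17) mod 26 = 4 = E
Plaintext: ROUTE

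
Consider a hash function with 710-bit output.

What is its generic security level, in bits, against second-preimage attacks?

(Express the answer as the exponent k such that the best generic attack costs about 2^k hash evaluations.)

Step 1: The hash has a 710-bit output.
Step 2: Second-preimage resistance means: given a specific input x, it should be infeasible to find a different y with h(y) = h(x).
With a 710-bit output, a generic search for a second preimage costs about 2^710 evaluations (each trial matches the fixed target with probability 2^-710).
Step 3: Security level = 710 bits.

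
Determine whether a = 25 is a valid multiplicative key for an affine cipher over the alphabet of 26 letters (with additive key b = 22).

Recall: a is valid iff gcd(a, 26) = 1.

Step 1: Compute gcd(25, 26).
Step 2: gcd(25, 26) = 1.
Since gcd = 1, 25 is coprime with 26, so it is a valid key.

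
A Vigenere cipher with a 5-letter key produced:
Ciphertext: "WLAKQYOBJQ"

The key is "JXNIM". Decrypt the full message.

Step 1: Key 'JXNIM' has length 5. Extended key: JXNIMJXNIM
Step 2: Decrypt each position:
  W(22) - J(9) = 13 = N
  L(11) - X(23) = 14 = O
  A(0) - N(13) = 13 = N
  K(10) - I(8) = 2 = C
  Q(16) - M(12) = 4 = E
  Y(24) - J(9) = 15 = P
  O(14) - X(23) = 17 = R
  B(1) - N(13) = 14 = O
  J(9) - I(8) = 1 = B
  Q(16) - M(12) = 4 = E
Plaintext: NONCEPROBE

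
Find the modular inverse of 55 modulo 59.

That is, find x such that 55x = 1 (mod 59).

Step 1: We need x such that 55 * x = 1 (mod 59).
Step 2: Using the extended Euclidean algorithm or trial:
  55 * 44 = 2420 = 41 * 59 + 1.
Step 3: Since 2420 mod 59 = 1, the inverse is x = 44.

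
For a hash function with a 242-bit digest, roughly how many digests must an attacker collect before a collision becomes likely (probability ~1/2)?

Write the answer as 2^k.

Step 1: The birthday paradox gives collision probability ~50% after sqrt(2^n) = 2^(n/2) hashes.
Step 2: For 242-bit output: 2^(242/2) = 2^121.
Step 3: Approximately 2^121 hash computations needed.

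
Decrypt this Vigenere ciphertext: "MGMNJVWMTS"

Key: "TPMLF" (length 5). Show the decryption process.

Step 1: Key 'TPMLF' has length 5. Extended key: TPMLFTPMLF
Step 2: Decrypt each position:
  M(12) - T(19) = 19 = T
  G(6) - P(15) = 17 = R
  M(12) - M(12) = 0 = A
  N(13) - L(11) = 2 = C
  J(9) - F(5) = 4 = E
  V(21) - T(19) = 2 = C
  W(22) - P(15) = 7 = H
  M(12) - M(12) = 0 = A
  T(19) - L(11) = 8 = I
  S(18) - F(5) = 13 = N
Plaintext: TRACECHAIN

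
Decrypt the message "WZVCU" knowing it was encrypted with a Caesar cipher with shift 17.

Step 1: Reverse the shift by subtracting 17 from each letter position.
  W (position 22) -> position (22-17) mod 26 = 5 -> F
  Z (position 25) -> position (25-17) mod 26 = 8 -> I
  V (position 21) -> position (21-17) mod 26 = 4 -> E
  C (position 2) -> position (2-17) mod 26 = 11 -> L
  U (position 20) -> position (20-17) mod 26 = 3 -> D
Decrypted message: FIELD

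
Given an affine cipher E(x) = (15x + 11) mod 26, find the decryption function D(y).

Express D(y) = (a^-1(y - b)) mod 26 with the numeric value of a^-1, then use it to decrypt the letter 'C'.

Step 1: Find a^-1, the modular inverse of 15 mod 26.
Step 2: We need 15 * a^-1 = 1 (mod 26).
Step 3: 15 * 7 = 105 = 4 * 26 + 1, so a^-1 = 7.
Step 4: D(y) = 7(y - 11) mod 26.
Step 5: Apply to 'C' (y = 2): D(2) = 7 * (2 - 11) mod 26 = 7 * -9 mod 26 = 15 -> 'P'.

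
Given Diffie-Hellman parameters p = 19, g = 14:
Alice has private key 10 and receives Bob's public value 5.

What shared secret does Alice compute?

Step 1: s = B^a mod p = 5^10 mod 19.
  5^1 mod 19 = 5
  5^2 mod 19 = (5 * 5) mod 19 = 6
  5^3 mod 19 = (6 * 5) mod 19 = 11
  5^4 mod 19 = (11 * 5) mod 19 = 17
  5^5 mod 19 = (17 * 5) mod 19 = 9
  5^6 mod 19 = (9 * 5) mod 19 = 7
  5^7 mod 19 = (7 * 5) mod 19 = 16
  5^8 mod 19 = (16 * 5) mod 19 = 4
  5^9 mod 19 = (4 * 5) mod 19 = 1
  5^10 mod 19 = (1 * 5) mod 19 = 5
Result: shared secret = 5.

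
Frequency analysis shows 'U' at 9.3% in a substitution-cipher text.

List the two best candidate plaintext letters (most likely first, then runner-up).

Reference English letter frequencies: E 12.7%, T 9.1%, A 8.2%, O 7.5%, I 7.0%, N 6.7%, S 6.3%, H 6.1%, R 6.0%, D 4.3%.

Step 1: Observed frequency of 'U' is 9.3%.
Step 2: Compute distances to each reference frequency and sort:
  T (9.1%): difference = 0.2% <-- BEST
  A (8.2%): difference = 1.1% <-- RUNNER-UP
  O (7.5%): difference = 1.8%
  I (7.0%): difference = 2.3%
  N (6.7%): difference = 2.6%
Step 3: Most likely is 'T' (9.1%, diff 0.2%); second most likely is 'A' (8.2%, diff 1.1%).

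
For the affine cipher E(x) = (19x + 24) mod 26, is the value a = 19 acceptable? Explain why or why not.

Step 1: Compute gcd(19, 26).
Step 2: gcd(19, 26) = 1.
Since gcd = 1, 19 is coprime with 26, so it is a valid key.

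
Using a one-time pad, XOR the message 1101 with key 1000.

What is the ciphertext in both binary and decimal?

Step 1: Write out the XOR operation bit by bit:
  Message: 1101
  Key:     1000
  XOR:     0101
Step 2: Convert to decimal: 0101 = 5.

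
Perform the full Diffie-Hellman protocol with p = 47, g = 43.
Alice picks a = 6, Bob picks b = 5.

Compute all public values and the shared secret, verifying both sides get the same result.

Step 1: A = g^a mod p = 43^6 mod 47 = 7.
Step 2: B = g^b mod p = 43^5 mod 47 = 10.
Step 3: Alice computes s = B^a mod p = 10^6 mod 47 = 28.
Step 4: Bob computes s = A^b mod p = 7^5 mod 47 = 28.
Both sides agree: shared secret = 28.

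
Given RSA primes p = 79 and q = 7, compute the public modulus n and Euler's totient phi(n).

Step 1: n = p * q = 79 * 7 = 553.
Step 2: phi(n) = (p-1)(q-1) = 78 * 6 = 468.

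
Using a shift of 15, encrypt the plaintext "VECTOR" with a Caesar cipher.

Step 1: For each letter, shift forward by 15 positions (mod 26).
  V (position 21) -> position (21+15) mod 26 = 10 -> K
  E (position 4) -> position (4+15) mod 26 = 19 -> T
  C (position 2) -> position (2+15) mod 26 = 17 -> R
  T (position 19) -> position (19+15) mod 26 = 8 -> I
  O (position 14) -> position (14+15) mod 26 = 3 -> D
  R (position 17) -> position (17+15) mod 26 = 6 -> G
Result: KTRIDG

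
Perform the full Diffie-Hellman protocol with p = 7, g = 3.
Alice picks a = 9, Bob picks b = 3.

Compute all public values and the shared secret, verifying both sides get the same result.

Step 1: A = g^a mod p = 3^9 mod 7 = 6.
Step 2: B = g^b mod p = 3^3 mod 7 = 6.
Step 3: Alice computes s = B^a mod p = 6^9 mod 7 = 6.
Step 4: Bob computes s = A^b mod p = 6^3 mod 7 = 6.
Both sides agree: shared secret = 6.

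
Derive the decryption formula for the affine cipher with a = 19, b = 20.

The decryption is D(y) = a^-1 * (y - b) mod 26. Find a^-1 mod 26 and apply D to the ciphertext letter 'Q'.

Step 1: Find a^-1, the modular inverse of 19 mod 26.
Step 2: We need 19 * a^-1 = 1 (mod 26).
Step 3: 19 * 11 = 209 = 8 * 26 + 1, so a^-1 = 11.
Step 4: D(y) = 11(y - 20) mod 26.
Step 5: Apply to 'Q' (y = 16): D(16) = 11 * (16 - 20) mod 26 = 11 * -4 mod 26 = 8 -> 'I'.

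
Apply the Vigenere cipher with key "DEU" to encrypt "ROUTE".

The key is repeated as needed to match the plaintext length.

Step 1: Repeat key to match plaintext length:
  Plaintext: ROUTE
  Key:       DEUDE
Step 2: Encrypt each letter:
  R(17) + D(3) = (17+3) mod 26 = 20 = U
  O(14) + E(4) = (14+4) mod 26 = 18 = S
  U(20) + U(20) = (20+20) mod 26 = 14 = O
  T(19) + D(3) = (19+3) mod 26 = 22 = W
  E(4) + E(4) = (4+4) mod 26 = 8 = I
Ciphertext: USOWI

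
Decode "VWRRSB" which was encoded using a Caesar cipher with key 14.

Step 1: Reverse the shift by subtracting 14 from each letter position.
  V (position 21) -> position (21-14) mod 26 = 7 -> H
  W (position 22) -> position (22-14) mod 26 = 8 -> I
  R (position 17) -> position (17-14) mod 26 = 3 -> D
  R (position 17) -> position (17-14) mod 26 = 3 -> D
  S (position 18) -> position (18-14) mod 26 = 4 -> E
  B (position 1) -> position (1-14) mod 26 = 13 -> N
Decrypted message: HIDDEN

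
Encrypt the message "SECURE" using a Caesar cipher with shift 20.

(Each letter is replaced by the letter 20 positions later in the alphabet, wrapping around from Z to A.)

Step 1: For each letter, shift forward by 20 positions (mod 26).
  S (position 18) -> position (18+20) mod 26 = 12 -> M
  E (position 4) -> position (4+20) mod 26 = 24 -> Y
  C (position 2) -> position (2+20) mod 26 = 22 -> W
  U (position 20) -> position (20+20) mod 26 = 14 -> O
  R (position 17) -> position (17+20) mod 26 = 11 -> L
  E (position 4) -> position (4+20) mod 26 = 24 -> Y
Result: MYWOLY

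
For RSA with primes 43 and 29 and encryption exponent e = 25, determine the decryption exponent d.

Step 1: n = 43 * 29 = 1247.
Step 2: phi(n) = 42 * 28 = 1176.
Step 3: Find d such that 25 * d = 1 (mod 1176).
Step 4: d = 25^(-1) mod 1176 = 1129.
Verification: 25 * 1129 = 28225 = 24 * 1176 + 1.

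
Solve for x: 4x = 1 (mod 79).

Step 1: We need x such that 4 * x = 1 (mod 79).
Step 2: Using the extended Euclidean algorithm or trial:
  4 * 20 = 80 = 1 * 79 + 1.
Step 3: Since 80 mod 79 = 1, the inverse is x = 20.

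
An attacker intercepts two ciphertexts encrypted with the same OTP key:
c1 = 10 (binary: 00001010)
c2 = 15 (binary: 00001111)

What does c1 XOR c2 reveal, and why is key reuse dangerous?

Step 1: c1 XOR c2 = (m1 XOR k) XOR (m2 XOR k).
Step 2: By XOR associativity/commutativity: = m1 XOR m2 XOR k XOR k = m1 XOR m2.
Step 3: 00001010 XOR 00001111 = 00000101 = 5.
Step 4: The key cancels out! An attacker learns m1 XOR m2 = 5, revealing the relationship between plaintexts.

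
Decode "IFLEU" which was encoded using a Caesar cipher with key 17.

Step 1: Reverse the shift by subtracting 17 from each letter position.
  I (position 8) -> position (8-17) mod 26 = 17 -> R
  F (position 5) -> position (5-17) mod 26 = 14 -> O
  L (position 11) -> position (11-17) mod 26 = 20 -> U
  E (position 4) -> position (4-17) mod 26 = 13 -> N
  U (position 20) -> position (20-17) mod 26 = 3 -> D
Decrypted message: ROUND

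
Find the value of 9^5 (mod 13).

Step 1: Compute 9^5 mod 13 step by step, reducing modulo 13 at each step.
  9^1 mod 13 = 9
  9^2 mod 13 = (9 * 9) mod 13 = 3
  9^3 mod 13 = (3 * 9) mod 13 = 1
  9^4 mod 13 = (1 * 9) mod 13 = 9
  9^5 mod 13 = (9 * 9) mod 13 = 3
Step 2: Result = 3.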